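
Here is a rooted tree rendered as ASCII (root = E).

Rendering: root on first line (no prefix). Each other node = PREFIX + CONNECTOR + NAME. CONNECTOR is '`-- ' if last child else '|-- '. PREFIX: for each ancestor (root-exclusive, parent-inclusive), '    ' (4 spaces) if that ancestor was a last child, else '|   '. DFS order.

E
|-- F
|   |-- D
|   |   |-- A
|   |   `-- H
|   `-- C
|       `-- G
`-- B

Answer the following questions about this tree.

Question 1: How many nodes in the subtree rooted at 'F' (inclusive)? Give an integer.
Subtree rooted at F contains: A, C, D, F, G, H
Count = 6

Answer: 6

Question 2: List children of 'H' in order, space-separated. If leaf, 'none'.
Answer: none

Derivation:
Node H's children (from adjacency): (leaf)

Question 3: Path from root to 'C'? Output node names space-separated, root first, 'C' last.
Answer: E F C

Derivation:
Walk down from root: E -> F -> C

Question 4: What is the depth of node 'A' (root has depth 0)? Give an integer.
Answer: 3

Derivation:
Path from root to A: E -> F -> D -> A
Depth = number of edges = 3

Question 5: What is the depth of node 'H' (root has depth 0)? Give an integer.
Path from root to H: E -> F -> D -> H
Depth = number of edges = 3

Answer: 3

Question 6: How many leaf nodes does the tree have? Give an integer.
Answer: 4

Derivation:
Leaves (nodes with no children): A, B, G, H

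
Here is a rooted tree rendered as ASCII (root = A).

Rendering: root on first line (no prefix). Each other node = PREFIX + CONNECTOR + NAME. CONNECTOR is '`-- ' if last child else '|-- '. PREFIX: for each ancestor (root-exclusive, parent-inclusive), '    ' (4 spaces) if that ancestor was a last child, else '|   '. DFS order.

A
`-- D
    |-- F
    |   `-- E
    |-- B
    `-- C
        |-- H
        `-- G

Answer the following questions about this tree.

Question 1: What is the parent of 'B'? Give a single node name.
Scan adjacency: B appears as child of D

Answer: D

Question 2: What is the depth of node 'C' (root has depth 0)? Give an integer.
Answer: 2

Derivation:
Path from root to C: A -> D -> C
Depth = number of edges = 2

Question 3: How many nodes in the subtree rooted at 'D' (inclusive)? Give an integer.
Answer: 7

Derivation:
Subtree rooted at D contains: B, C, D, E, F, G, H
Count = 7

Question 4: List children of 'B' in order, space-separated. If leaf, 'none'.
Answer: none

Derivation:
Node B's children (from adjacency): (leaf)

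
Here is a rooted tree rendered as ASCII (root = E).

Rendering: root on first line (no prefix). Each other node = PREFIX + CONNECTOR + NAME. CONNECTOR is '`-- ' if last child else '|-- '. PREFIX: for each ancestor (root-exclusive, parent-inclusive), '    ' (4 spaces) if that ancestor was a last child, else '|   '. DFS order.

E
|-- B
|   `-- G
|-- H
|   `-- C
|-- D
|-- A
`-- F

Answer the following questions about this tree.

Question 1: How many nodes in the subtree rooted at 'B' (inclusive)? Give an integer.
Answer: 2

Derivation:
Subtree rooted at B contains: B, G
Count = 2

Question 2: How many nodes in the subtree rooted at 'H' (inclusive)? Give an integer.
Answer: 2

Derivation:
Subtree rooted at H contains: C, H
Count = 2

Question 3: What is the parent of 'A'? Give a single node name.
Scan adjacency: A appears as child of E

Answer: E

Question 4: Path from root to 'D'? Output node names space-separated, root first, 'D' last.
Answer: E D

Derivation:
Walk down from root: E -> D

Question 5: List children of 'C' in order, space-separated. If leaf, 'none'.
Answer: none

Derivation:
Node C's children (from adjacency): (leaf)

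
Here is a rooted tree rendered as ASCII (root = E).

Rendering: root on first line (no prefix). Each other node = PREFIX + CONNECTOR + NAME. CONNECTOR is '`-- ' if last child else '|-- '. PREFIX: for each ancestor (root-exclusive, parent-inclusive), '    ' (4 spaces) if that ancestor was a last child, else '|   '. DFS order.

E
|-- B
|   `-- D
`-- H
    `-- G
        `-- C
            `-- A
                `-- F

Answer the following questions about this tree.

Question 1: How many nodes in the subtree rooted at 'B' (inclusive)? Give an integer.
Subtree rooted at B contains: B, D
Count = 2

Answer: 2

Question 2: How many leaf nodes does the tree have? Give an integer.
Leaves (nodes with no children): D, F

Answer: 2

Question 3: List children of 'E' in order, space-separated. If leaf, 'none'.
Answer: B H

Derivation:
Node E's children (from adjacency): B, H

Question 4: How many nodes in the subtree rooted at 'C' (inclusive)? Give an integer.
Subtree rooted at C contains: A, C, F
Count = 3

Answer: 3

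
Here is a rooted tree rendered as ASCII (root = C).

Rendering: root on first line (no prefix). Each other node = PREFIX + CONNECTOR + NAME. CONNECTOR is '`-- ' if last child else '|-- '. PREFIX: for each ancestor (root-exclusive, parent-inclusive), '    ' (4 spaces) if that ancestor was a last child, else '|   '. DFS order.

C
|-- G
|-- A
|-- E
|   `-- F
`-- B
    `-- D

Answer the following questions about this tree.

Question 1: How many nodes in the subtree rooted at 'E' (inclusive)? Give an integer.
Subtree rooted at E contains: E, F
Count = 2

Answer: 2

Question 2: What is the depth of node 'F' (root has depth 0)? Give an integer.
Path from root to F: C -> E -> F
Depth = number of edges = 2

Answer: 2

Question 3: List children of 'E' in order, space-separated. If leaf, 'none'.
Node E's children (from adjacency): F

Answer: F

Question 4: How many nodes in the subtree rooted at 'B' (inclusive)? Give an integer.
Answer: 2

Derivation:
Subtree rooted at B contains: B, D
Count = 2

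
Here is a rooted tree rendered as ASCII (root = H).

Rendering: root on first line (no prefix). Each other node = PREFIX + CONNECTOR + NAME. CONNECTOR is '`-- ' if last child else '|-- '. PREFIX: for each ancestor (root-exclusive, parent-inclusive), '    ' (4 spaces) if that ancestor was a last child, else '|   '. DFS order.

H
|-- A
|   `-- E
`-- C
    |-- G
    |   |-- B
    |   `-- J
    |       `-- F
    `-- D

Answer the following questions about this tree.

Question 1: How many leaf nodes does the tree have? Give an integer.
Leaves (nodes with no children): B, D, E, F

Answer: 4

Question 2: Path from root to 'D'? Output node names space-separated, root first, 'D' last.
Walk down from root: H -> C -> D

Answer: H C D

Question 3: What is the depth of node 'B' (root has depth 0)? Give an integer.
Path from root to B: H -> C -> G -> B
Depth = number of edges = 3

Answer: 3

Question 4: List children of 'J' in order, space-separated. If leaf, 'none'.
Node J's children (from adjacency): F

Answer: F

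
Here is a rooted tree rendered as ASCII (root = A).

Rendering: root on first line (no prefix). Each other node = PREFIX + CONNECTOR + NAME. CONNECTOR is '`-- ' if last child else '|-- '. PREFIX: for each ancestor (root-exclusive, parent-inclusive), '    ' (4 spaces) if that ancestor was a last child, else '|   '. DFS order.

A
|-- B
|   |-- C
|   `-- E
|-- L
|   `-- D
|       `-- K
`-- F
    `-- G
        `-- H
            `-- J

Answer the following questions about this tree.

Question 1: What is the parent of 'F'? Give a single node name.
Scan adjacency: F appears as child of A

Answer: A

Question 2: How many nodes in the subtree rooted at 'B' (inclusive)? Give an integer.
Subtree rooted at B contains: B, C, E
Count = 3

Answer: 3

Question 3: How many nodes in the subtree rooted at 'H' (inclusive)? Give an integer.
Subtree rooted at H contains: H, J
Count = 2

Answer: 2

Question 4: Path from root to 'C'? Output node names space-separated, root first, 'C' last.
Answer: A B C

Derivation:
Walk down from root: A -> B -> C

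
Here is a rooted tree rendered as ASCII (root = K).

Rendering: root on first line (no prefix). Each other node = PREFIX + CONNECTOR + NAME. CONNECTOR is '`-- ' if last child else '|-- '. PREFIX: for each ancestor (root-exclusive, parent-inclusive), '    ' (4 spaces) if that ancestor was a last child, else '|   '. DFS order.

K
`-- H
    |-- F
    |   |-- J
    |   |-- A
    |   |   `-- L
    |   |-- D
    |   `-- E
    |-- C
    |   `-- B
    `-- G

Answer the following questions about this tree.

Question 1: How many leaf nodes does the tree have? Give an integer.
Answer: 6

Derivation:
Leaves (nodes with no children): B, D, E, G, J, L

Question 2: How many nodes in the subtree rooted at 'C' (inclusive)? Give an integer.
Answer: 2

Derivation:
Subtree rooted at C contains: B, C
Count = 2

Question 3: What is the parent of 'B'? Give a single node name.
Answer: C

Derivation:
Scan adjacency: B appears as child of C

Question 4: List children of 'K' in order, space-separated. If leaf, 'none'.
Answer: H

Derivation:
Node K's children (from adjacency): H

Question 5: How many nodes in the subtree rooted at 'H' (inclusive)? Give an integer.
Subtree rooted at H contains: A, B, C, D, E, F, G, H, J, L
Count = 10

Answer: 10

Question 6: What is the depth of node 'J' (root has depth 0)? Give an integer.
Answer: 3

Derivation:
Path from root to J: K -> H -> F -> J
Depth = number of edges = 3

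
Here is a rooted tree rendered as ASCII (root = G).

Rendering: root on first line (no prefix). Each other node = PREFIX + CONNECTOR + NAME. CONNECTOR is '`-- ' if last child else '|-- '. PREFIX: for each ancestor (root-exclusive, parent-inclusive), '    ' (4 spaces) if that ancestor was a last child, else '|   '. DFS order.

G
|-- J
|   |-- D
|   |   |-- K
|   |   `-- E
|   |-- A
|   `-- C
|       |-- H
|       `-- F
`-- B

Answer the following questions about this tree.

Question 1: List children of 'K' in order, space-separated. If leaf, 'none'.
Node K's children (from adjacency): (leaf)

Answer: none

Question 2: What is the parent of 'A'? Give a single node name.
Answer: J

Derivation:
Scan adjacency: A appears as child of J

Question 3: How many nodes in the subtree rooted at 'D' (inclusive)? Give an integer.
Answer: 3

Derivation:
Subtree rooted at D contains: D, E, K
Count = 3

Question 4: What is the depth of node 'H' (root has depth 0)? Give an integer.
Path from root to H: G -> J -> C -> H
Depth = number of edges = 3

Answer: 3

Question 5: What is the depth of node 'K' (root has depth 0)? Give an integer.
Answer: 3

Derivation:
Path from root to K: G -> J -> D -> K
Depth = number of edges = 3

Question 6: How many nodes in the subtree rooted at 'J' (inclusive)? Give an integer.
Subtree rooted at J contains: A, C, D, E, F, H, J, K
Count = 8

Answer: 8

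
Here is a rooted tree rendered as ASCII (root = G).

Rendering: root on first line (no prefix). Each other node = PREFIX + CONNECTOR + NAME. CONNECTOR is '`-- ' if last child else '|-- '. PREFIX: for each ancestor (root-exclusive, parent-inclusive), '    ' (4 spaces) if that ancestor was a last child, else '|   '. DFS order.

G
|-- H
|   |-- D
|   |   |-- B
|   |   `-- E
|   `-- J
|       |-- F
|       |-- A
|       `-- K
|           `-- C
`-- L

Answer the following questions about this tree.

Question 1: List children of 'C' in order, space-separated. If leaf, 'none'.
Node C's children (from adjacency): (leaf)

Answer: none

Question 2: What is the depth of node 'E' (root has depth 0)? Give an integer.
Answer: 3

Derivation:
Path from root to E: G -> H -> D -> E
Depth = number of edges = 3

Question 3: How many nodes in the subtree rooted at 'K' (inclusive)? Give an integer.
Subtree rooted at K contains: C, K
Count = 2

Answer: 2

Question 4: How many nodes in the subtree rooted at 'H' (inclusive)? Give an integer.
Answer: 9

Derivation:
Subtree rooted at H contains: A, B, C, D, E, F, H, J, K
Count = 9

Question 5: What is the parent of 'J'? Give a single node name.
Answer: H

Derivation:
Scan adjacency: J appears as child of H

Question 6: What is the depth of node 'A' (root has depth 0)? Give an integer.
Answer: 3

Derivation:
Path from root to A: G -> H -> J -> A
Depth = number of edges = 3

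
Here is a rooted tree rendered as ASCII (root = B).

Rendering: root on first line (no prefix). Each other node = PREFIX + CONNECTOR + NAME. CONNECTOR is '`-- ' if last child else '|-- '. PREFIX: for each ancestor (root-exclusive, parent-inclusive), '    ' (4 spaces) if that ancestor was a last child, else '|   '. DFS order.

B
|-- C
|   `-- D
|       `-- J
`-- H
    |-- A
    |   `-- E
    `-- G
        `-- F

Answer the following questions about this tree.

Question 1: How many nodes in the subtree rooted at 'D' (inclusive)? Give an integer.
Answer: 2

Derivation:
Subtree rooted at D contains: D, J
Count = 2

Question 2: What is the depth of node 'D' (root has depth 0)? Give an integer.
Answer: 2

Derivation:
Path from root to D: B -> C -> D
Depth = number of edges = 2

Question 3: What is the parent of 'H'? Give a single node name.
Scan adjacency: H appears as child of B

Answer: B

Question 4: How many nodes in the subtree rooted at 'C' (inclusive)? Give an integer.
Subtree rooted at C contains: C, D, J
Count = 3

Answer: 3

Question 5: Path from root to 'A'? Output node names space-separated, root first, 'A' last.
Answer: B H A

Derivation:
Walk down from root: B -> H -> A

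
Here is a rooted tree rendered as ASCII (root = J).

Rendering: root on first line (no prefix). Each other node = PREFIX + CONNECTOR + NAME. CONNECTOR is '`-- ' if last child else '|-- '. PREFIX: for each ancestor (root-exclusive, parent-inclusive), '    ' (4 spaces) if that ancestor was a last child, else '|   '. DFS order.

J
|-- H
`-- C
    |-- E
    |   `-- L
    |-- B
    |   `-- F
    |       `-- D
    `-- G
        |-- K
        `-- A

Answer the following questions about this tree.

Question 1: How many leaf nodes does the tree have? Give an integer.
Answer: 5

Derivation:
Leaves (nodes with no children): A, D, H, K, L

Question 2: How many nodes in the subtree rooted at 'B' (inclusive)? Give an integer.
Subtree rooted at B contains: B, D, F
Count = 3

Answer: 3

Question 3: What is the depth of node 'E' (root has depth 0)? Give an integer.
Answer: 2

Derivation:
Path from root to E: J -> C -> E
Depth = number of edges = 2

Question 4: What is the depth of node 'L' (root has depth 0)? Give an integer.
Answer: 3

Derivation:
Path from root to L: J -> C -> E -> L
Depth = number of edges = 3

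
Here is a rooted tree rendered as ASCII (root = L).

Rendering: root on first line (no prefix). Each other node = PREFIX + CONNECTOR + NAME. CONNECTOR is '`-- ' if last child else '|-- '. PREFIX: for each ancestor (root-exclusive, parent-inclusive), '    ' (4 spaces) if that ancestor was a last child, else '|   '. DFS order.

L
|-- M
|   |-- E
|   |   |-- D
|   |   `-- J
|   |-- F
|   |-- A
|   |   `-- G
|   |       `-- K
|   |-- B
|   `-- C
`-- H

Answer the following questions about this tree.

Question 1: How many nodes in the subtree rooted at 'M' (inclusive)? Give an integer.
Answer: 10

Derivation:
Subtree rooted at M contains: A, B, C, D, E, F, G, J, K, M
Count = 10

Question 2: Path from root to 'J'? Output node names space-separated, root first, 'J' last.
Answer: L M E J

Derivation:
Walk down from root: L -> M -> E -> J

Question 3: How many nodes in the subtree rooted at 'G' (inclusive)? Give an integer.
Subtree rooted at G contains: G, K
Count = 2

Answer: 2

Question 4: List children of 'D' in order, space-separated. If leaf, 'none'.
Node D's children (from adjacency): (leaf)

Answer: none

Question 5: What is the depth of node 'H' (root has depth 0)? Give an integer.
Path from root to H: L -> H
Depth = number of edges = 1

Answer: 1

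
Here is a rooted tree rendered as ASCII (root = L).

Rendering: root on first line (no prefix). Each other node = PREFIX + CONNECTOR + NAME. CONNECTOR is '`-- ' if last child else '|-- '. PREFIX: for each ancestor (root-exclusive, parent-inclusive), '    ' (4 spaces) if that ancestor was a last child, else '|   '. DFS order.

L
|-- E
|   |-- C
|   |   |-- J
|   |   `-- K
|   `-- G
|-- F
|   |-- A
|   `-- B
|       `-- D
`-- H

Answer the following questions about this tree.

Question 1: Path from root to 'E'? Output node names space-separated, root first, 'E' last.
Walk down from root: L -> E

Answer: L E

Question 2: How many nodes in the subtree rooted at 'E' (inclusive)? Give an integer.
Subtree rooted at E contains: C, E, G, J, K
Count = 5

Answer: 5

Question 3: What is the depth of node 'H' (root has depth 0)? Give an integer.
Answer: 1

Derivation:
Path from root to H: L -> H
Depth = number of edges = 1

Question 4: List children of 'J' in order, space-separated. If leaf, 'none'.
Node J's children (from adjacency): (leaf)

Answer: none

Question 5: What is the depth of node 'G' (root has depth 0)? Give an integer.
Answer: 2

Derivation:
Path from root to G: L -> E -> G
Depth = number of edges = 2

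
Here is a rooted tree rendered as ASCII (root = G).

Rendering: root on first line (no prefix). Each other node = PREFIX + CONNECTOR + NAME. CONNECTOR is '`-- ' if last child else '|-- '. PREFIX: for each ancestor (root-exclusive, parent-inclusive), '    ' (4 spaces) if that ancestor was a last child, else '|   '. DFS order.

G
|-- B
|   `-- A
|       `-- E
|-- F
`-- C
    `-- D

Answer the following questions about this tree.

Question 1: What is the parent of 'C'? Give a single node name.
Answer: G

Derivation:
Scan adjacency: C appears as child of G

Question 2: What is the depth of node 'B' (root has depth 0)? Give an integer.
Path from root to B: G -> B
Depth = number of edges = 1

Answer: 1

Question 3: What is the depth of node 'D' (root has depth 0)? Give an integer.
Path from root to D: G -> C -> D
Depth = number of edges = 2

Answer: 2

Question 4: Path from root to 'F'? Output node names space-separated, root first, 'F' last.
Answer: G F

Derivation:
Walk down from root: G -> F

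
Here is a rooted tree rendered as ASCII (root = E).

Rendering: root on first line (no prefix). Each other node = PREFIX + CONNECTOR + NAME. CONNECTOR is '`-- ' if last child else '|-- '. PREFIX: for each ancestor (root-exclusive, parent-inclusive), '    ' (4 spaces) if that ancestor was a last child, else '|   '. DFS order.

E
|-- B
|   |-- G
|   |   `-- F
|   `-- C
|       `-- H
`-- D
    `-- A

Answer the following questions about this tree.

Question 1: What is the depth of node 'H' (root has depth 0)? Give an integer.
Answer: 3

Derivation:
Path from root to H: E -> B -> C -> H
Depth = number of edges = 3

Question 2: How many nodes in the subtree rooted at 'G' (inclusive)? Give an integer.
Answer: 2

Derivation:
Subtree rooted at G contains: F, G
Count = 2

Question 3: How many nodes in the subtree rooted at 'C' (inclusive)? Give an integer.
Answer: 2

Derivation:
Subtree rooted at C contains: C, H
Count = 2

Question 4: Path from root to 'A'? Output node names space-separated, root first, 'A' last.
Answer: E D A

Derivation:
Walk down from root: E -> D -> A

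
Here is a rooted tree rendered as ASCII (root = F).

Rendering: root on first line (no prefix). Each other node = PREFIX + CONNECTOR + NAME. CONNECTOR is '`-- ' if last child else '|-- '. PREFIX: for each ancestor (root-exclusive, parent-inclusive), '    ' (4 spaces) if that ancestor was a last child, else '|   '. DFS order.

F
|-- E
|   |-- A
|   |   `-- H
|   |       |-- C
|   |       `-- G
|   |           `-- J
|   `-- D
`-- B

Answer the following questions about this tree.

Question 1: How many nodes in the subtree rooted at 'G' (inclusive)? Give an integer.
Subtree rooted at G contains: G, J
Count = 2

Answer: 2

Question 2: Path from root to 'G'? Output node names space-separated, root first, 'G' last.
Walk down from root: F -> E -> A -> H -> G

Answer: F E A H G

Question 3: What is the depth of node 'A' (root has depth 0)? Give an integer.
Answer: 2

Derivation:
Path from root to A: F -> E -> A
Depth = number of edges = 2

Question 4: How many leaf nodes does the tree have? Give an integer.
Leaves (nodes with no children): B, C, D, J

Answer: 4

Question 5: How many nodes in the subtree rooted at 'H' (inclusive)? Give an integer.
Answer: 4

Derivation:
Subtree rooted at H contains: C, G, H, J
Count = 4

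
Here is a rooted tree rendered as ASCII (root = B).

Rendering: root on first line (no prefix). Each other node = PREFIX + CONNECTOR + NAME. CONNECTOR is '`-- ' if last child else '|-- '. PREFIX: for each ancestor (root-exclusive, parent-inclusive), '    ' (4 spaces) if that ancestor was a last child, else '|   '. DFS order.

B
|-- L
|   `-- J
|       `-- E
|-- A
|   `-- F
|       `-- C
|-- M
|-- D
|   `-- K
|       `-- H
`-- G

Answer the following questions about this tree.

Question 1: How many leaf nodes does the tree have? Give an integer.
Answer: 5

Derivation:
Leaves (nodes with no children): C, E, G, H, M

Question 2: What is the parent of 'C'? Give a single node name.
Answer: F

Derivation:
Scan adjacency: C appears as child of F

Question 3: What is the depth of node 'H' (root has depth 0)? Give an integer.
Answer: 3

Derivation:
Path from root to H: B -> D -> K -> H
Depth = number of edges = 3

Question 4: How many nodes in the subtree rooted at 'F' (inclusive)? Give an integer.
Answer: 2

Derivation:
Subtree rooted at F contains: C, F
Count = 2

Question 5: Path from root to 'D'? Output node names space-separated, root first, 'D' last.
Answer: B D

Derivation:
Walk down from root: B -> D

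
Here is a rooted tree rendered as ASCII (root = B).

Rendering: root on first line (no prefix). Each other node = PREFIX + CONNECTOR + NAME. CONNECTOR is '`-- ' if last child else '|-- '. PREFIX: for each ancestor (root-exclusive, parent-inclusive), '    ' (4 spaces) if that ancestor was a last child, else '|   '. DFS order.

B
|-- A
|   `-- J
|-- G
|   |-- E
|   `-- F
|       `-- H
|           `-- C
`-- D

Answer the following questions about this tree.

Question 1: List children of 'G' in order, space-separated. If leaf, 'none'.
Answer: E F

Derivation:
Node G's children (from adjacency): E, F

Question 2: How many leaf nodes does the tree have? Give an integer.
Answer: 4

Derivation:
Leaves (nodes with no children): C, D, E, J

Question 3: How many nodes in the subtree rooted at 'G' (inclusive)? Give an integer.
Answer: 5

Derivation:
Subtree rooted at G contains: C, E, F, G, H
Count = 5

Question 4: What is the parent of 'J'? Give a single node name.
Answer: A

Derivation:
Scan adjacency: J appears as child of A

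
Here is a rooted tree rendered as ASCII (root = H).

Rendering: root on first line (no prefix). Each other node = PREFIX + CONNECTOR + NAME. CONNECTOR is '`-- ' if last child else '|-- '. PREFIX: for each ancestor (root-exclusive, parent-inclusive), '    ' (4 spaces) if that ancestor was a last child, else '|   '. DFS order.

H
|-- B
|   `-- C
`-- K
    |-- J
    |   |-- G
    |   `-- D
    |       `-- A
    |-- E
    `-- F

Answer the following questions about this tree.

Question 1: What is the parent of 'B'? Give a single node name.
Scan adjacency: B appears as child of H

Answer: H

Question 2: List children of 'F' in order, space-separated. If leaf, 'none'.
Node F's children (from adjacency): (leaf)

Answer: none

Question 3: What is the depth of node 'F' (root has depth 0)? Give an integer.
Path from root to F: H -> K -> F
Depth = number of edges = 2

Answer: 2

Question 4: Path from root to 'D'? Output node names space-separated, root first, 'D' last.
Walk down from root: H -> K -> J -> D

Answer: H K J D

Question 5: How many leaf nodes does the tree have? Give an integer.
Leaves (nodes with no children): A, C, E, F, G

Answer: 5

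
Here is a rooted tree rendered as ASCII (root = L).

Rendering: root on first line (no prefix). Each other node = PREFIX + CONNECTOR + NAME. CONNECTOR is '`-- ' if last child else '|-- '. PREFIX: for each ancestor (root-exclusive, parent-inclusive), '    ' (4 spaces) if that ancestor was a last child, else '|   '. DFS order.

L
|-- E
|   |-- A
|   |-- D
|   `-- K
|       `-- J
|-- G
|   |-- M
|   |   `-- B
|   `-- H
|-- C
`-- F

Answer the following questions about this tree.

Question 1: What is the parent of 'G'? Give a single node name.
Answer: L

Derivation:
Scan adjacency: G appears as child of L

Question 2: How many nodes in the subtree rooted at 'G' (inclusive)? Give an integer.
Answer: 4

Derivation:
Subtree rooted at G contains: B, G, H, M
Count = 4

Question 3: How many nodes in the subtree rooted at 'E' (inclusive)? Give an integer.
Answer: 5

Derivation:
Subtree rooted at E contains: A, D, E, J, K
Count = 5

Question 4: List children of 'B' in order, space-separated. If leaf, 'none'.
Answer: none

Derivation:
Node B's children (from adjacency): (leaf)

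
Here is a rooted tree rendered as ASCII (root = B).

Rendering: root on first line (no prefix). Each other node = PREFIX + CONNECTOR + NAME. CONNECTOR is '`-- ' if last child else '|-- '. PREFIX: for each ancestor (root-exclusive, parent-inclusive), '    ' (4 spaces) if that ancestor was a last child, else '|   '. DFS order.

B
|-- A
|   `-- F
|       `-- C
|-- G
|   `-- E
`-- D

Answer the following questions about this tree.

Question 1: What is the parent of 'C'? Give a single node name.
Scan adjacency: C appears as child of F

Answer: F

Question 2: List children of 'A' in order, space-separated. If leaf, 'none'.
Node A's children (from adjacency): F

Answer: F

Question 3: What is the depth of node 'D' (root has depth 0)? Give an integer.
Answer: 1

Derivation:
Path from root to D: B -> D
Depth = number of edges = 1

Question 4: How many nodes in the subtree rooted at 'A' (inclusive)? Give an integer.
Answer: 3

Derivation:
Subtree rooted at A contains: A, C, F
Count = 3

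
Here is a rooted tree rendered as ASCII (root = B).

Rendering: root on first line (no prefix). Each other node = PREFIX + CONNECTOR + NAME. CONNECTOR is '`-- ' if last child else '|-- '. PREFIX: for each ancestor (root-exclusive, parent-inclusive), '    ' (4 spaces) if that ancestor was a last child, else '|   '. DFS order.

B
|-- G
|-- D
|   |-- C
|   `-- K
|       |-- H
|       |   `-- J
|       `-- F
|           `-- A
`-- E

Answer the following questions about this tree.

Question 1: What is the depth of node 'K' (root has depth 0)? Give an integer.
Answer: 2

Derivation:
Path from root to K: B -> D -> K
Depth = number of edges = 2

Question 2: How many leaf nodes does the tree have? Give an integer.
Leaves (nodes with no children): A, C, E, G, J

Answer: 5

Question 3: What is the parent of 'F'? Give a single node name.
Scan adjacency: F appears as child of K

Answer: K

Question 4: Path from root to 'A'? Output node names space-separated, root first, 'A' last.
Walk down from root: B -> D -> K -> F -> A

Answer: B D K F A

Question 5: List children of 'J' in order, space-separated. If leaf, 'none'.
Answer: none

Derivation:
Node J's children (from adjacency): (leaf)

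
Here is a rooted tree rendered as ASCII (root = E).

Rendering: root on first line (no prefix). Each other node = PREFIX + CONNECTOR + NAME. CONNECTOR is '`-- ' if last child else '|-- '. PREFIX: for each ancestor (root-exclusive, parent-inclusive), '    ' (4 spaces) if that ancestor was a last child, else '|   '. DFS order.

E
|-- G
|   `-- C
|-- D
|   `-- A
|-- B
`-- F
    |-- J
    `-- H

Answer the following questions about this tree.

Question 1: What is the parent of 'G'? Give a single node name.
Answer: E

Derivation:
Scan adjacency: G appears as child of E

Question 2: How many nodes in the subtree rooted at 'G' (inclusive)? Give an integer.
Answer: 2

Derivation:
Subtree rooted at G contains: C, G
Count = 2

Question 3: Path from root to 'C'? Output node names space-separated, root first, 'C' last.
Walk down from root: E -> G -> C

Answer: E G C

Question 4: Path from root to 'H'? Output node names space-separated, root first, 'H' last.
Answer: E F H

Derivation:
Walk down from root: E -> F -> H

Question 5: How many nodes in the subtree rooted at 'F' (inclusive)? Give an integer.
Answer: 3

Derivation:
Subtree rooted at F contains: F, H, J
Count = 3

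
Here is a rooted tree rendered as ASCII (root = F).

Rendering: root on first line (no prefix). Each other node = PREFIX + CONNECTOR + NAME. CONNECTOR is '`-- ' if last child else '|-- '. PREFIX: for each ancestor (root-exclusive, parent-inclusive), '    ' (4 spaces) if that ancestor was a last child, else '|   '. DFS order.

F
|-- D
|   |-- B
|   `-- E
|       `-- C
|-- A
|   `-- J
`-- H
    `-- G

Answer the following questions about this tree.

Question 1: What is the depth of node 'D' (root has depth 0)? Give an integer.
Path from root to D: F -> D
Depth = number of edges = 1

Answer: 1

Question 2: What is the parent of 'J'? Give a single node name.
Answer: A

Derivation:
Scan adjacency: J appears as child of A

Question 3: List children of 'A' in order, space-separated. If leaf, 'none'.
Answer: J

Derivation:
Node A's children (from adjacency): J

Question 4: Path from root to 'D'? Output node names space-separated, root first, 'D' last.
Answer: F D

Derivation:
Walk down from root: F -> D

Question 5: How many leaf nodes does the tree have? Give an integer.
Leaves (nodes with no children): B, C, G, J

Answer: 4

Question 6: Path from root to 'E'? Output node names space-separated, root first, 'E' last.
Answer: F D E

Derivation:
Walk down from root: F -> D -> E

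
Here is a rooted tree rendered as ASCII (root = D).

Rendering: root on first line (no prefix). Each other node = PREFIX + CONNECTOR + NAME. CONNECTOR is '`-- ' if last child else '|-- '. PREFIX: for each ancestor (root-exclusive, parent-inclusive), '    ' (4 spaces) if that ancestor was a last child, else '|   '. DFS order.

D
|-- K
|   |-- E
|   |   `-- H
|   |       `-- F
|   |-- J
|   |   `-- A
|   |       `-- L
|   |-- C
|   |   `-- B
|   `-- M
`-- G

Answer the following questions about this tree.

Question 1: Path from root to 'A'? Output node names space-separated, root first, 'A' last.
Walk down from root: D -> K -> J -> A

Answer: D K J A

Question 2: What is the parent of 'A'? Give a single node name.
Scan adjacency: A appears as child of J

Answer: J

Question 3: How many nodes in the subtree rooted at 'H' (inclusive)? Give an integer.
Subtree rooted at H contains: F, H
Count = 2

Answer: 2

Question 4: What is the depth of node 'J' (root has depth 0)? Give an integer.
Path from root to J: D -> K -> J
Depth = number of edges = 2

Answer: 2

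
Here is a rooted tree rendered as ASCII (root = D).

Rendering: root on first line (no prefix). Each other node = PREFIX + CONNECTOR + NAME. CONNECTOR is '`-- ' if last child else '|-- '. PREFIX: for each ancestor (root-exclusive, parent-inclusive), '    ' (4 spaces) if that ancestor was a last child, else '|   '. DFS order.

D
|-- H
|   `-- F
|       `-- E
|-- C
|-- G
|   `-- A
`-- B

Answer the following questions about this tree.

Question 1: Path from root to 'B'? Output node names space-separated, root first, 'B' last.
Answer: D B

Derivation:
Walk down from root: D -> B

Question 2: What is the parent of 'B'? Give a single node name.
Answer: D

Derivation:
Scan adjacency: B appears as child of D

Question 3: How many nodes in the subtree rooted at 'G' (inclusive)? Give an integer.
Subtree rooted at G contains: A, G
Count = 2

Answer: 2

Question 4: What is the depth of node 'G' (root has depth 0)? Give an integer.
Answer: 1

Derivation:
Path from root to G: D -> G
Depth = number of edges = 1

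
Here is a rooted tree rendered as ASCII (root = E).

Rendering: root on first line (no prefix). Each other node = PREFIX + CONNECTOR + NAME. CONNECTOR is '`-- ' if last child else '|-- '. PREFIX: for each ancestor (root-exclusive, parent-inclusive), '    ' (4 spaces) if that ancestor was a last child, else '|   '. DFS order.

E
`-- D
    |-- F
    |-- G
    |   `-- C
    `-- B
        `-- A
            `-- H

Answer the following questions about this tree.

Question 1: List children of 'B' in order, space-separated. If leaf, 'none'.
Answer: A

Derivation:
Node B's children (from adjacency): A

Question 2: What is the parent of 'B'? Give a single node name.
Answer: D

Derivation:
Scan adjacency: B appears as child of D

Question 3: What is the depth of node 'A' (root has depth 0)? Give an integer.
Answer: 3

Derivation:
Path from root to A: E -> D -> B -> A
Depth = number of edges = 3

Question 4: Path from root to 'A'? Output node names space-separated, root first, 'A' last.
Walk down from root: E -> D -> B -> A

Answer: E D B A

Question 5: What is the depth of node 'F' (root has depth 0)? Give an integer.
Answer: 2

Derivation:
Path from root to F: E -> D -> F
Depth = number of edges = 2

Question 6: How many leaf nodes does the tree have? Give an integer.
Leaves (nodes with no children): C, F, H

Answer: 3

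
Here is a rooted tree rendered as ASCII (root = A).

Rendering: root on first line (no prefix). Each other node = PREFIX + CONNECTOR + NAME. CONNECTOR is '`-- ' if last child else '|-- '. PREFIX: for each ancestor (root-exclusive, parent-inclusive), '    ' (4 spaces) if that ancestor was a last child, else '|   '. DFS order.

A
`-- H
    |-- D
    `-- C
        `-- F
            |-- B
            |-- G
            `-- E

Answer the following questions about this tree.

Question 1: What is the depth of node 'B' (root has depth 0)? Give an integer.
Answer: 4

Derivation:
Path from root to B: A -> H -> C -> F -> B
Depth = number of edges = 4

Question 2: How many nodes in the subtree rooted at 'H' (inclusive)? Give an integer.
Subtree rooted at H contains: B, C, D, E, F, G, H
Count = 7

Answer: 7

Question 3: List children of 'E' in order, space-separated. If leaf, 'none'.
Answer: none

Derivation:
Node E's children (from adjacency): (leaf)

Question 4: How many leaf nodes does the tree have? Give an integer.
Leaves (nodes with no children): B, D, E, G

Answer: 4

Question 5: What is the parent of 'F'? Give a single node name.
Scan adjacency: F appears as child of C

Answer: C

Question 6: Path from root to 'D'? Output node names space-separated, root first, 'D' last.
Walk down from root: A -> H -> D

Answer: A H D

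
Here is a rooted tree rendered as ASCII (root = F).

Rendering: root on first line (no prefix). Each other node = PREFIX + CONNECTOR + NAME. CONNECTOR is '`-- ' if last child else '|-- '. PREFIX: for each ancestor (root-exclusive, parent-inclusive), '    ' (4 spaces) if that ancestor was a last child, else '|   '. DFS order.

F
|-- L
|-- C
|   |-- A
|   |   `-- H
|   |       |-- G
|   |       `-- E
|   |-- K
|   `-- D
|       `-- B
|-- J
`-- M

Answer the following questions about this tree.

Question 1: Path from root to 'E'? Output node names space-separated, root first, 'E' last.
Walk down from root: F -> C -> A -> H -> E

Answer: F C A H E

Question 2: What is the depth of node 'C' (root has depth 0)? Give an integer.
Answer: 1

Derivation:
Path from root to C: F -> C
Depth = number of edges = 1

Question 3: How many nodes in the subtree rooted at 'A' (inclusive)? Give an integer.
Subtree rooted at A contains: A, E, G, H
Count = 4

Answer: 4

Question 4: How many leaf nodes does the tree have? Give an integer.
Leaves (nodes with no children): B, E, G, J, K, L, M

Answer: 7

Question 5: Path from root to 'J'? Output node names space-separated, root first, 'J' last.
Walk down from root: F -> J

Answer: F J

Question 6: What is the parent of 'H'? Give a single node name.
Scan adjacency: H appears as child of A

Answer: A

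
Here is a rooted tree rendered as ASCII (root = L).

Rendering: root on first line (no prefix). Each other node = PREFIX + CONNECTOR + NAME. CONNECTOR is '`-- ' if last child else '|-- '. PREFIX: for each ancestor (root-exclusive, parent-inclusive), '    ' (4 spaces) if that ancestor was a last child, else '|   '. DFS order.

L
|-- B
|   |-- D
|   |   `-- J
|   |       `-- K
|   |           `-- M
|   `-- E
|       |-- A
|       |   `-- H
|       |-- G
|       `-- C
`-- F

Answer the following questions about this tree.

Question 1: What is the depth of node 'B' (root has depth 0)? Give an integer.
Answer: 1

Derivation:
Path from root to B: L -> B
Depth = number of edges = 1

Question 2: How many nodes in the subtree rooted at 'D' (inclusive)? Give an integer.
Answer: 4

Derivation:
Subtree rooted at D contains: D, J, K, M
Count = 4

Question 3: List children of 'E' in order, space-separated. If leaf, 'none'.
Node E's children (from adjacency): A, G, C

Answer: A G C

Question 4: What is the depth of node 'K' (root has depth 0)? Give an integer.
Path from root to K: L -> B -> D -> J -> K
Depth = number of edges = 4

Answer: 4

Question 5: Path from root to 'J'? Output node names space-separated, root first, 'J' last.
Answer: L B D J

Derivation:
Walk down from root: L -> B -> D -> J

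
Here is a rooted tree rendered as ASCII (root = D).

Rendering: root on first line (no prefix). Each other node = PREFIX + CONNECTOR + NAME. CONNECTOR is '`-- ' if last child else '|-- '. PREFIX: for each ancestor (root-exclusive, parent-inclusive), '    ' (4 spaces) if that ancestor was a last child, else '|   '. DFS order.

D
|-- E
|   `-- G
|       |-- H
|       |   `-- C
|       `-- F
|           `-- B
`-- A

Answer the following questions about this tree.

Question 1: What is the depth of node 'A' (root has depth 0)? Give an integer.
Answer: 1

Derivation:
Path from root to A: D -> A
Depth = number of edges = 1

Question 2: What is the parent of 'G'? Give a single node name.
Scan adjacency: G appears as child of E

Answer: E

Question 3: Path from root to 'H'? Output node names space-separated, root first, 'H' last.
Walk down from root: D -> E -> G -> H

Answer: D E G H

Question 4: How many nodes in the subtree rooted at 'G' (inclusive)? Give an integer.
Answer: 5

Derivation:
Subtree rooted at G contains: B, C, F, G, H
Count = 5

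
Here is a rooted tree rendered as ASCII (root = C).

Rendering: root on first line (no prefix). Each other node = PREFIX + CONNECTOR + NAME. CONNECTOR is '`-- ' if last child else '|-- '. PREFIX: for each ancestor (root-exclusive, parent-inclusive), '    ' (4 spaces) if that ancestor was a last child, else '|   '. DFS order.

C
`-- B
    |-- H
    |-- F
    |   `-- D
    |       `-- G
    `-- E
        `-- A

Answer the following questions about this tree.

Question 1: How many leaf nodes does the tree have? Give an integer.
Answer: 3

Derivation:
Leaves (nodes with no children): A, G, H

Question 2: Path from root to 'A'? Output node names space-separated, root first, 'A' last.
Walk down from root: C -> B -> E -> A

Answer: C B E A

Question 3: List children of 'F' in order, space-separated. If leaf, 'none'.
Answer: D

Derivation:
Node F's children (from adjacency): D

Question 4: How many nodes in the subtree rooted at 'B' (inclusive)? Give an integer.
Answer: 7

Derivation:
Subtree rooted at B contains: A, B, D, E, F, G, H
Count = 7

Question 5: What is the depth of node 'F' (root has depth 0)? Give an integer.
Answer: 2

Derivation:
Path from root to F: C -> B -> F
Depth = number of edges = 2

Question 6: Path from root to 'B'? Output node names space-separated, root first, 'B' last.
Answer: C B

Derivation:
Walk down from root: C -> B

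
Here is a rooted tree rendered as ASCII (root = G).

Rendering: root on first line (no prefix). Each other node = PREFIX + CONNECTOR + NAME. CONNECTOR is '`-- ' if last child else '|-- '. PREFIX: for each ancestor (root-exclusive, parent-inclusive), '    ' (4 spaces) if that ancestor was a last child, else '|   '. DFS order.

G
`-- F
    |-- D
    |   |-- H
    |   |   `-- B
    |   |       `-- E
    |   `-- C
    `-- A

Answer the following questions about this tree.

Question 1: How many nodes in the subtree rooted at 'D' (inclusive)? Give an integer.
Subtree rooted at D contains: B, C, D, E, H
Count = 5

Answer: 5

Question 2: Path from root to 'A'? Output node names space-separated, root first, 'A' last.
Answer: G F A

Derivation:
Walk down from root: G -> F -> A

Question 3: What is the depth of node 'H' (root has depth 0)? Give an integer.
Answer: 3

Derivation:
Path from root to H: G -> F -> D -> H
Depth = number of edges = 3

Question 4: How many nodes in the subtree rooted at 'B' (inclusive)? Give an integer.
Answer: 2

Derivation:
Subtree rooted at B contains: B, E
Count = 2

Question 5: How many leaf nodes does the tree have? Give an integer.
Answer: 3

Derivation:
Leaves (nodes with no children): A, C, E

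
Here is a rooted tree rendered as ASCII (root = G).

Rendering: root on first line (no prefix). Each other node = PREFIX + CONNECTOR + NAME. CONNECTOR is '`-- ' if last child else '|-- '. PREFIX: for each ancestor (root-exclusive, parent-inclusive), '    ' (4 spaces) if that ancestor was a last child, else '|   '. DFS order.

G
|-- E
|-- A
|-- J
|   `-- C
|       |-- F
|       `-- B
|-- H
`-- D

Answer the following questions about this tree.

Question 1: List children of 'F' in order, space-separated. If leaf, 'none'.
Node F's children (from adjacency): (leaf)

Answer: none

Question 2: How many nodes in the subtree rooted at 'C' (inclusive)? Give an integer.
Answer: 3

Derivation:
Subtree rooted at C contains: B, C, F
Count = 3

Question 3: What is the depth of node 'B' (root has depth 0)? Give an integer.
Path from root to B: G -> J -> C -> B
Depth = number of edges = 3

Answer: 3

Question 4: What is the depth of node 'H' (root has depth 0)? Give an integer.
Path from root to H: G -> H
Depth = number of edges = 1

Answer: 1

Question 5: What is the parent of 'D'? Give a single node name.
Answer: G

Derivation:
Scan adjacency: D appears as child of G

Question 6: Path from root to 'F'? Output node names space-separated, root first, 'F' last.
Answer: G J C F

Derivation:
Walk down from root: G -> J -> C -> F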